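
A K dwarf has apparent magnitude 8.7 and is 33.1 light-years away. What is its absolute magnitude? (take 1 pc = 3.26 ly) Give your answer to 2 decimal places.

d = 33.1 ly / 3.26 = 10.15 pc
5 log₁₀(d/10 pc) = 5 log₁₀(10.15) − 5 = 0.033
M = m − 5 log₁₀(d/10) = 8.7 − 0.033 = 8.667

M ≈ 8.67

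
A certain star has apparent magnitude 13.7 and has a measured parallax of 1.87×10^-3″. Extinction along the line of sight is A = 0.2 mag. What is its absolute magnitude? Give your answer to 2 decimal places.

M ≈ 4.86

d = 1/p = 1/1.87×10^-3″ = 534.8 pc
5 log₁₀(d/10 pc) = 5 log₁₀(534.8) − 5 = 8.641
M = m − 5 log₁₀(d/10) − A = 13.7 − 8.641 − 0.2 = 4.859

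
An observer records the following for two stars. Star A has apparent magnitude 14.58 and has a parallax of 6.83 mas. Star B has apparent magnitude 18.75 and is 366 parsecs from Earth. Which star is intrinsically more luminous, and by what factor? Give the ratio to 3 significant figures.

Star A is more luminous, by a factor of 7.45.

Star A: p = 6.83 mas = 6.83×10^-3″ → d = 1/p = 146.4 pc
Star A: M = m − 5 log₁₀ d + 5 = 14.58 − 5·2.1656 + 5 = 8.752
Star B: M = m − 5 log₁₀ d + 5 = 18.75 − 5·2.5635 + 5 = 10.933
ΔM = M_A − M_B = 8.752 − (10.933) = -2.180; smaller M is more luminous → Star A.
L ratio = 10^(0.4 |ΔM|) = 10^0.872 = 7.451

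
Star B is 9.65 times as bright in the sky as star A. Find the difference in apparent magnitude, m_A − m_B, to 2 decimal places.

Pogson: Δm = −2.5 log₁₀(ratio) = −2.5 log₁₀(9.65) = −2.5 × 0.9845 = -2.461
Star B is brighter so has the smaller magnitude: m_A − m_B is positive.

m_A − m_B ≈ 2.46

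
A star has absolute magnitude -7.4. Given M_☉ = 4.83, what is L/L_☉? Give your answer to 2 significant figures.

L/L_☉ ≈ 78000

M − M_☉ = -7.4 − 4.83 = -12.230
L/L_☉ = 10^(−0.4 (M − M_☉)) = 10^4.892 = 77980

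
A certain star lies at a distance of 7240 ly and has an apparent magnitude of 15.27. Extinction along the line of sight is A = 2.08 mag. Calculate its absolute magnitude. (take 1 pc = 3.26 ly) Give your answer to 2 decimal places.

d = 7240 ly / 3.26 = 2221 pc
5 log₁₀(d/10 pc) = 5 log₁₀(2221) − 5 = 11.733
M = m − 5 log₁₀(d/10) − A = 15.27 − 11.733 − 2.08 = 1.457

M ≈ 1.46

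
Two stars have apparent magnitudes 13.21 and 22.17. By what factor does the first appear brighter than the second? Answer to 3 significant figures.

3840

Magnitude difference = -8.96
Flux ratio = 10^(−0.4 Δm) = 10^(−0.4 × -8.96) = 10^3.584 = 3837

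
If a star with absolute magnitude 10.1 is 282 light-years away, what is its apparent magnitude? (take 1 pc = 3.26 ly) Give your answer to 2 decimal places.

m ≈ 14.79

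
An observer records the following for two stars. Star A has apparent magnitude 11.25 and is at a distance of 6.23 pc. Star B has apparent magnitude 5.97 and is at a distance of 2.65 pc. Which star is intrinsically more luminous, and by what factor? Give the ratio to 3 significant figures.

Star B is more luminous, by a factor of 23.4.

Star A: M = m − 5 log₁₀ d + 5 = 11.25 − 5·0.7945 + 5 = 12.278
Star B: M = m − 5 log₁₀ d + 5 = 5.97 − 5·0.4232 + 5 = 8.854
ΔM = M_A − M_B = 12.278 − (8.854) = 3.424; smaller M is more luminous → Star B.
L ratio = 10^(0.4 |ΔM|) = 10^1.370 = 23.42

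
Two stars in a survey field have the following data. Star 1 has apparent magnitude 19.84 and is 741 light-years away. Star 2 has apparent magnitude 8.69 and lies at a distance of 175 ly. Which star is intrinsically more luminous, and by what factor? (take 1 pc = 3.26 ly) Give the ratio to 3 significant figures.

Star 2 is more luminous, by a factor of 1610.

Star 1: d = 741 ly / 3.26 = 227.3 pc
Star 1: M = m − 5 log₁₀ d + 5 = 19.84 − 5·2.3566 + 5 = 13.057
Star 2: d = 175 ly / 3.26 = 53.68 pc
Star 2: M = m − 5 log₁₀ d + 5 = 8.69 − 5·1.7298 + 5 = 5.041
ΔM = M_1 − M_2 = 13.057 − (5.041) = 8.016; smaller M is more luminous → Star 2.
L ratio = 10^(0.4 |ΔM|) = 10^3.206 = 1609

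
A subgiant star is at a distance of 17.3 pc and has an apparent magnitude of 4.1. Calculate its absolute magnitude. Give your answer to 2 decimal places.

M ≈ 2.91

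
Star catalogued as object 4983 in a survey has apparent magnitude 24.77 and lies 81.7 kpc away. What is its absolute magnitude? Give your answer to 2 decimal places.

M ≈ 5.21

d = 81.7 kpc = 81700 pc
5 log₁₀(d/10 pc) = 5 log₁₀(81700) − 5 = 19.561
M = m − 5 log₁₀(d/10) = 24.77 − 19.561 = 5.209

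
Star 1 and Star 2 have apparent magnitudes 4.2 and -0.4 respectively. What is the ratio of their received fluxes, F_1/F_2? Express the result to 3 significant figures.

Magnitude difference = 4.6
Flux ratio = 10^(−0.4 Δm) = 10^(−0.4 × 4.6) = 10^-1.840 = 0.01445

F_1/F_2 ≈ 0.0145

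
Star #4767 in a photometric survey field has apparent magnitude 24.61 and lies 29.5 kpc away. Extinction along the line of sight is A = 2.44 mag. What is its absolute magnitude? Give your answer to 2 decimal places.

M ≈ 4.82

d = 29.5 kpc = 29500 pc
5 log₁₀(d/10 pc) = 5 log₁₀(29500) − 5 = 17.349
M = m − 5 log₁₀(d/10) − A = 24.61 − 17.349 − 2.44 = 4.821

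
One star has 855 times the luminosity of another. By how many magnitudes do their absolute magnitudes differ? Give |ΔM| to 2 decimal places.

Pogson: ΔM = −2.5 log₁₀(ratio) = −2.5 log₁₀(855) = −2.5 × 2.9320 = -7.330

|ΔM| ≈ 7.33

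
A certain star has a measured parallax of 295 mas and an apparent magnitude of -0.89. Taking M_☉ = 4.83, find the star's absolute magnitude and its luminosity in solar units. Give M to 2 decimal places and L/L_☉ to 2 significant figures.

M ≈ 1.46; L/L_☉ ≈ 22

d = 1/p = 1000/295 mas = 3.390 pc
M = m − 5 log₁₀ d + 5 = -0.89 − 5·0.5302 + 5 = 1.459
M − M_☉ = 1.459 − 4.83 = -3.371
L/L_☉ = 10^(−0.4 × -3.371) = 22.30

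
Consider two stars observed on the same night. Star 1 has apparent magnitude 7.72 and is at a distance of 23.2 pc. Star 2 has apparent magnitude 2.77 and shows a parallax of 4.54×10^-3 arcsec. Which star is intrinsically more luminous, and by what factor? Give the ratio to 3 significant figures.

Star 2 is more luminous, by a factor of 8610.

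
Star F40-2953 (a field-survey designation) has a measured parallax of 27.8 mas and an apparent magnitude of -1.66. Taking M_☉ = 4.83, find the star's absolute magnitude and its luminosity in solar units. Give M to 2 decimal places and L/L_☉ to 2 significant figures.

d = 1/p = 1000/27.8 mas = 35.97 pc
M = m − 5 log₁₀ d + 5 = -1.66 − 5·1.5560 + 5 = -4.440
M − M_☉ = -4.440 − 4.83 = -9.270
L/L_☉ = 10^(−0.4 × -9.270) = 5104

M ≈ -4.44; L/L_☉ ≈ 5100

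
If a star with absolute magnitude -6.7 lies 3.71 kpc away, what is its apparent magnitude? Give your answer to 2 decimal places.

d = 3.71 kpc = 3710 pc
m = M + 5 log₁₀ d − 5 = -6.7 + 5·3.5694 − 5 = 6.147

m ≈ 6.15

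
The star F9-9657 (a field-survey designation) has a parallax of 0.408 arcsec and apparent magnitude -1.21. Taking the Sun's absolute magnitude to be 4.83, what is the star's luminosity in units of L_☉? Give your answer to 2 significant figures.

L/L_☉ ≈ 16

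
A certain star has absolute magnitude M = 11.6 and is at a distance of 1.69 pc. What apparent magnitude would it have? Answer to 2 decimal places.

m ≈ 7.74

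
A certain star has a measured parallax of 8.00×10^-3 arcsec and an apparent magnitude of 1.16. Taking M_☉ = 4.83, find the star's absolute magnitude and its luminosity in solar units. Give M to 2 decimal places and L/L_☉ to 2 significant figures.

M ≈ -4.32; L/L_☉ ≈ 4600

d = 1/p = 1/8.00×10^-3″ = 125.0 pc
M = m − 5 log₁₀ d + 5 = 1.16 − 5·2.0969 + 5 = -4.325
M − M_☉ = -4.325 − 4.83 = -9.155
L/L_☉ = 10^(−0.4 × -9.155) = 4590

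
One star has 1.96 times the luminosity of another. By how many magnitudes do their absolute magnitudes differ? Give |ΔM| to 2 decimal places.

|ΔM| ≈ 0.73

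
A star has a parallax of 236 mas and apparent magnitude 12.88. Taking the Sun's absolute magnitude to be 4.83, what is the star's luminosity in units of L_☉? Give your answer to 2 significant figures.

d = 1/p = 1000/236 mas = 4.237 pc
M = m − 5 log₁₀ d + 5 = 12.88 − 5·0.6271 + 5 = 14.745
M − M_☉ = 14.745 − 4.83 = 9.915
L/L_☉ = 10^(−0.4 × 9.915) = 1.082×10^-4

L/L_☉ ≈ 1.1×10^-4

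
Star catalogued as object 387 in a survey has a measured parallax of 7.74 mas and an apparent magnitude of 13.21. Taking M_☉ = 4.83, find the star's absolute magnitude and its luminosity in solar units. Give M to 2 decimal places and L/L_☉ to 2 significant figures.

d = 1/p = 1000/7.74 mas = 129.2 pc
M = m − 5 log₁₀ d + 5 = 13.21 − 5·2.1113 + 5 = 7.654
M − M_☉ = 7.654 − 4.83 = 2.824
L/L_☉ = 10^(−0.4 × 2.824) = 0.07422

M ≈ 7.65; L/L_☉ ≈ 0.074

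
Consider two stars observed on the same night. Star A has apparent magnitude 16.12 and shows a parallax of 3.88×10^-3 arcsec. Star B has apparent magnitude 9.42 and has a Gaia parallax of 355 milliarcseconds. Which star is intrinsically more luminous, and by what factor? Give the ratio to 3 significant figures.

Star A is more luminous, by a factor of 17.5.

Star A: d = 1/p = 1/3.88×10^-3″ = 257.7 pc
Star A: M = m − 5 log₁₀ d + 5 = 16.12 − 5·2.4112 + 5 = 9.064
Star B: p = 355 mas = 0.355″ → d = 1/p = 2.817 pc
Star B: M = m − 5 log₁₀ d + 5 = 9.42 − 5·0.4498 + 5 = 12.171
ΔM = M_A − M_B = 9.064 − (12.171) = -3.107; smaller M is more luminous → Star A.
L ratio = 10^(0.4 |ΔM|) = 10^1.243 = 17.49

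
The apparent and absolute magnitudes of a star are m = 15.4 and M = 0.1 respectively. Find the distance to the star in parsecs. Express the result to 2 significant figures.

μ = m − M = 15.300
m − M = 5 log₁₀ d − 5
log₁₀ d = (m − M)/5 + 1 = 4.0600
d = 10^4.0600 = 11480 pc

d ≈ 11000 pc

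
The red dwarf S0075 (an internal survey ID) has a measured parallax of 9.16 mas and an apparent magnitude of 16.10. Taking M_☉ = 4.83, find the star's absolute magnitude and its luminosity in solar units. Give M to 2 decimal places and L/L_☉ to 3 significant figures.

d = 1/p = 1000/9.16 mas = 109.2 pc
M = m − 5 log₁₀ d + 5 = 16.10 − 5·2.0381 + 5 = 10.909
M − M_☉ = 10.909 − 4.83 = 6.079
L/L_☉ = 10^(−0.4 × 6.079) = 3.700×10^-3

M ≈ 10.91; L/L_☉ ≈ 3.70×10^-3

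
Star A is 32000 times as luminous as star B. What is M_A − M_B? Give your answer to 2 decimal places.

Pogson: ΔM = −2.5 log₁₀(ratio) = −2.5 log₁₀(32000) = −2.5 × 4.5051 = -11.263
Star A is brighter, so it has the smaller magnitude: the difference is negative.

M_A − M_B ≈ -11.26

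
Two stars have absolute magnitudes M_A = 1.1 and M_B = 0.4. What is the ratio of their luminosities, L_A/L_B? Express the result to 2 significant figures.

L_A/L_B ≈ 0.52

ΔM = M_A − M_B = 0.7
L_A/L_B = 10^(−0.4 ΔM) = 10^-0.280 = 0.5248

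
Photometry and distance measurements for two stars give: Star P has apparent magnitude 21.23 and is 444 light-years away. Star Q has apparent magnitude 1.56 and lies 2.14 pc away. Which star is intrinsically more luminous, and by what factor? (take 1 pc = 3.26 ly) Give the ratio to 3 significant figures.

Star Q is more luminous, by a factor of 18200.

Star P: d = 444 ly / 3.26 = 136.2 pc
Star P: M = m − 5 log₁₀ d + 5 = 21.23 − 5·2.1342 + 5 = 15.559
Star Q: M = m − 5 log₁₀ d + 5 = 1.56 − 5·0.3304 + 5 = 4.908
ΔM = M_P − M_Q = 15.559 − (4.908) = 10.651; smaller M is more luminous → Star Q.
L ratio = 10^(0.4 |ΔM|) = 10^4.260 = 18220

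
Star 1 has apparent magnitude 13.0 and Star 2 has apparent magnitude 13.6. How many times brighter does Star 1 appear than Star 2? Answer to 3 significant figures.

1.74

Magnitude difference = -0.6
Flux ratio = 10^(−0.4 Δm) = 10^(−0.4 × -0.6) = 10^0.240 = 1.738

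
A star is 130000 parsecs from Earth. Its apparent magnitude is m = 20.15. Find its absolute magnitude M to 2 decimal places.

M ≈ -0.42

5 log₁₀(d/10 pc) = 5 log₁₀(130000) − 5 = 20.570
M = m − 5 log₁₀(d/10) = 20.15 − 20.570 = -0.420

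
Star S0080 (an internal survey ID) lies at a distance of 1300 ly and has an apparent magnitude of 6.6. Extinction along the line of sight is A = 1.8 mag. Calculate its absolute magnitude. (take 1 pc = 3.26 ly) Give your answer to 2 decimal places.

d = 1300 ly / 3.26 = 398.8 pc
5 log₁₀(d/10 pc) = 5 log₁₀(398.8) − 5 = 8.004
M = m − 5 log₁₀(d/10) − A = 6.6 − 8.004 − 1.8 = -3.204

M ≈ -3.20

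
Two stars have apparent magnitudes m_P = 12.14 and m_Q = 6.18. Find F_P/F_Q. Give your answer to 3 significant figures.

F_P/F_Q ≈ 4.13×10^-3

Magnitude difference = 5.96
Flux ratio = 10^(−0.4 Δm) = 10^(−0.4 × 5.96) = 10^-2.384 = 4.130×10^-3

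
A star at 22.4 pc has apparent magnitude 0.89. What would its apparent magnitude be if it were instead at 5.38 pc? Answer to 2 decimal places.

m ≈ -2.21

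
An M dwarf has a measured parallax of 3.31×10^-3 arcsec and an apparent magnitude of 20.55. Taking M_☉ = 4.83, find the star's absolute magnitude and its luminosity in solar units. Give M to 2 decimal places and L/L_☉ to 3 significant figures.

d = 1/p = 1/3.31×10^-3″ = 302.1 pc
M = m − 5 log₁₀ d + 5 = 20.55 − 5·2.4802 + 5 = 13.149
M − M_☉ = 13.149 − 4.83 = 8.319
L/L_☉ = 10^(−0.4 × 8.319) = 4.703×10^-4

M ≈ 13.15; L/L_☉ ≈ 4.70×10^-4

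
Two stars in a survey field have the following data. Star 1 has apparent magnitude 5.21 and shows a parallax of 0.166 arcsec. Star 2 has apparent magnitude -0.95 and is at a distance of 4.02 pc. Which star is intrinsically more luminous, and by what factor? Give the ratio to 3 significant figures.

Star 2 is more luminous, by a factor of 130.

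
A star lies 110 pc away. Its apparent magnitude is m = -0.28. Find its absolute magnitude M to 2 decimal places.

5 log₁₀(d/10 pc) = 5 log₁₀(110.0) − 5 = 5.207
M = m − 5 log₁₀(d/10) = -0.28 − 5.207 = -5.487

M ≈ -5.49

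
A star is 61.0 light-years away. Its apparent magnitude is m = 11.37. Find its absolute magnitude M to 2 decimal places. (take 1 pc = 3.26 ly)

d = 61.0 ly / 3.26 = 18.71 pc
5 log₁₀(d/10 pc) = 5 log₁₀(18.71) − 5 = 1.361
M = m − 5 log₁₀(d/10) = 11.37 − 1.361 = 10.009

M ≈ 10.01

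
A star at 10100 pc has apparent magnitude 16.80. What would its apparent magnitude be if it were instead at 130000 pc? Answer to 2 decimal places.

Flux ∝ 1/d², so Δm = 5 log₁₀(d₂/d₁) = 5 log₁₀(130000/10100) = 5.548
m₂ = m₁ + Δm = 16.80 + (5.548) = 22.348

m ≈ 22.35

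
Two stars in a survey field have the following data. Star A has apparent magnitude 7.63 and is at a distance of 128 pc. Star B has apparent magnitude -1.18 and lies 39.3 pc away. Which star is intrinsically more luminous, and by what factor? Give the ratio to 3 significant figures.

Star B is more luminous, by a factor of 315.

Star A: M = m − 5 log₁₀ d + 5 = 7.63 − 5·2.1072 + 5 = 2.094
Star B: M = m − 5 log₁₀ d + 5 = -1.18 − 5·1.5944 + 5 = -4.152
ΔM = M_A − M_B = 2.094 − (-4.152) = 6.246; smaller M is more luminous → Star B.
L ratio = 10^(0.4 |ΔM|) = 10^2.498 = 315.0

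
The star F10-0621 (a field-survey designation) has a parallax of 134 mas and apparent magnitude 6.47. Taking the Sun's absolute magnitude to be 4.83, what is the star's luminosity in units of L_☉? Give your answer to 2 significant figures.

L/L_☉ ≈ 0.12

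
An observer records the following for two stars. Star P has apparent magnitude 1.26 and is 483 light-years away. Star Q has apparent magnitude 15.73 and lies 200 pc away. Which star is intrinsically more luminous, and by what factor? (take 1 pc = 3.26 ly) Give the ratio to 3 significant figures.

Star P: d = 483 ly / 3.26 = 148.2 pc
Star P: M = m − 5 log₁₀ d + 5 = 1.26 − 5·2.1707 + 5 = -4.594
Star Q: M = m − 5 log₁₀ d + 5 = 15.73 − 5·2.3010 + 5 = 9.225
ΔM = M_P − M_Q = -4.594 − (9.225) = -13.818; smaller M is more luminous → Star P.
L ratio = 10^(0.4 |ΔM|) = 10^5.527 = 336800

Star P is more luminous, by a factor of 337000.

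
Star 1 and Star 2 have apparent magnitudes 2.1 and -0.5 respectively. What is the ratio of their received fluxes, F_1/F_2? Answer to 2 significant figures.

Magnitude difference = 2.6
Flux ratio = 10^(−0.4 Δm) = 10^(−0.4 × 2.6) = 10^-1.040 = 0.09120

F_1/F_2 ≈ 0.091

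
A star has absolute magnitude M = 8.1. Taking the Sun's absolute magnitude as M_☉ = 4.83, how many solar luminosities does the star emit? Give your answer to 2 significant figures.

M − M_☉ = 8.1 − 4.83 = 3.270
L/L_☉ = 10^(−0.4 (M − M_☉)) = 10^-1.308 = 0.04920

L/L_☉ ≈ 0.049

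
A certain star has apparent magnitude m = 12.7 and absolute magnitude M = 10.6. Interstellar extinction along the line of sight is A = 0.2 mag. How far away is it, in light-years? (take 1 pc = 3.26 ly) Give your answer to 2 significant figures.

m − M = 5 log₁₀(d/10 pc) + A  ⇒  12.7 − (10.6) − 0.2 = 5 log₁₀(d/10)
1.900 = 5 log₁₀(d/10)
log₁₀ d = (m − M − A)/5 + 1 = 1.3800
d = 10^1.3800 = 23.99 pc
= 78.20 ly

d ≈ 78 ly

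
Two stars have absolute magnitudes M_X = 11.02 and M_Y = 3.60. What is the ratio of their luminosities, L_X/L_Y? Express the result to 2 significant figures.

L_X/L_Y ≈ 1.1×10^-3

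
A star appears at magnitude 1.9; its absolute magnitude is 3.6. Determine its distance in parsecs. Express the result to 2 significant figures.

d ≈ 4.6 pc

Distance modulus: m − M = 1.9 − (3.6) = -1.700
m − M = 5 log₁₀ d − 5
log₁₀ d = (m − M)/5 + 1 = 0.6600
d = 10^0.6600 = 4.571 pc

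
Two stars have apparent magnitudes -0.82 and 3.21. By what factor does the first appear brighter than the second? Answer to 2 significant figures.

Δm = -0.82 − (3.21) = -4.03
Flux ratio = 10^(−0.4 Δm) = 10^(−0.4 × -4.03) = 10^1.612 = 40.93

41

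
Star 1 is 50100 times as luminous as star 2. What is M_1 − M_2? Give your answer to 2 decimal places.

Pogson: ΔM = −2.5 log₁₀(ratio) = −2.5 log₁₀(50100) = −2.5 × 4.6998 = -11.750
Star 1 is brighter, so it has the smaller magnitude: the difference is negative.

M_1 − M_2 ≈ -11.75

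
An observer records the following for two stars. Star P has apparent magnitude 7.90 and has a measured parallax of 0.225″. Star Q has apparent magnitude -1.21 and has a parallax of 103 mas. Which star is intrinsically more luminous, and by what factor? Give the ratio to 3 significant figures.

Star P: d = 1/p = 1/0.225″ = 4.444 pc
Star P: M = m − 5 log₁₀ d + 5 = 7.90 − 5·0.6478 + 5 = 9.661
Star Q: p = 103 mas = 0.103″ → d = 1/p = 9.709 pc
Star Q: M = m − 5 log₁₀ d + 5 = -1.21 − 5·0.9872 + 5 = -1.146
ΔM = M_P − M_Q = 9.661 − (-1.146) = 10.807; smaller M is more luminous → Star Q.
L ratio = 10^(0.4 |ΔM|) = 10^4.323 = 21020

Star Q is more luminous, by a factor of 21000.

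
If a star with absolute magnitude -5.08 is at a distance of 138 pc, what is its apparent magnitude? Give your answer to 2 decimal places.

m ≈ 0.62

m = M + 5 log₁₀ d − 5 = -5.08 + 5·2.1399 − 5 = 0.619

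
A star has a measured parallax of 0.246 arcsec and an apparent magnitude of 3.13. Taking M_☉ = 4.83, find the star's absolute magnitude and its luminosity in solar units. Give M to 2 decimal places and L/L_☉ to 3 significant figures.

d = 1/p = 1/0.246″ = 4.065 pc
M = m − 5 log₁₀ d + 5 = 3.13 − 5·0.6091 + 5 = 5.085
M − M_☉ = 5.085 − 4.83 = 0.255
L/L_☉ = 10^(−0.4 × 0.255) = 0.7909

M ≈ 5.08; L/L_☉ ≈ 0.791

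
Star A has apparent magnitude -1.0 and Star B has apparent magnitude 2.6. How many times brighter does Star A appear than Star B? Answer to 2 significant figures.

28

Magnitude difference = -3.6
Flux ratio = 10^(−0.4 Δm) = 10^(−0.4 × -3.6) = 10^1.440 = 27.54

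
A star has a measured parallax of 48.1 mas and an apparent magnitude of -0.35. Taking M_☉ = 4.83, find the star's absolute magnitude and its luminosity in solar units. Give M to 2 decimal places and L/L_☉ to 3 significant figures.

M ≈ -1.94; L/L_☉ ≈ 510

d = 1/p = 1000/48.1 mas = 20.79 pc
M = m − 5 log₁₀ d + 5 = -0.35 − 5·1.3179 + 5 = -1.939
M − M_☉ = -1.939 − 4.83 = -6.769
L/L_☉ = 10^(−0.4 × -6.769) = 510.2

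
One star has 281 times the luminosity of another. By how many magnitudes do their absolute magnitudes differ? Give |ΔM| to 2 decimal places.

|ΔM| ≈ 6.12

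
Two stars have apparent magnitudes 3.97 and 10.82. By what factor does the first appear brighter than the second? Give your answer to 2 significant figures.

550

Magnitude difference = -6.85
Flux ratio = 10^(−0.4 Δm) = 10^(−0.4 × -6.85) = 10^2.740 = 549.5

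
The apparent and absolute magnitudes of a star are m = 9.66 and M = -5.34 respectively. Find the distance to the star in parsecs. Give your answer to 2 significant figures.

Distance modulus: m − M = 9.66 − (-5.34) = 15.000
m − M = 5 log₁₀ d − 5
log₁₀ d = (m − M)/5 + 1 = 4.0000
d = 10^4.0000 = 10000 pc

d ≈ 10000 pc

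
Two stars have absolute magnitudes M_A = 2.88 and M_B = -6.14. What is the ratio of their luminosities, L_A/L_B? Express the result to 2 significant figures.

ΔM = M_A − M_B = 9.02
L_A/L_B = 10^(−0.4 ΔM) = 10^-3.608 = 2.466×10^-4

L_A/L_B ≈ 2.5×10^-4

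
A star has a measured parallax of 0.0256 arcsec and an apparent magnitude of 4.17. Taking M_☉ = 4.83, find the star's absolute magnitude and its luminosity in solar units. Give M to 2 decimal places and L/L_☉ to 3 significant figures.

d = 1/p = 1/0.0256″ = 39.06 pc
M = m − 5 log₁₀ d + 5 = 4.17 − 5·1.5918 + 5 = 1.211
M − M_☉ = 1.211 − 4.83 = -3.619
L/L_☉ = 10^(−0.4 × -3.619) = 28.02

M ≈ 1.21; L/L_☉ ≈ 28.0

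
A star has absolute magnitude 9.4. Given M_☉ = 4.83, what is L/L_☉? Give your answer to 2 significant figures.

M − M_☉ = 9.4 − 4.83 = 4.570
L/L_☉ = 10^(−0.4 (M − M_☉)) = 10^-1.828 = 0.01486

L/L_☉ ≈ 0.015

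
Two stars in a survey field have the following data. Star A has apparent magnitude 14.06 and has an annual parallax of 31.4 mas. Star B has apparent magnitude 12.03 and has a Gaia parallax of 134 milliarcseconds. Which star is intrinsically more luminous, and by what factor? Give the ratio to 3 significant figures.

Star A is more luminous, by a factor of 2.81.

Star A: p = 31.4 mas = 0.0314″ → d = 1/p = 31.85 pc
Star A: M = m − 5 log₁₀ d + 5 = 14.06 − 5·1.5031 + 5 = 11.545
Star B: p = 134 mas = 0.134″ → d = 1/p = 7.463 pc
Star B: M = m − 5 log₁₀ d + 5 = 12.03 − 5·0.8729 + 5 = 12.666
ΔM = M_A − M_B = 11.545 − (12.666) = -1.121; smaller M is more luminous → Star A.
L ratio = 10^(0.4 |ΔM|) = 10^0.448 = 2.808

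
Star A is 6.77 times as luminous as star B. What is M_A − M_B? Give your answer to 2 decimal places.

M_A − M_B ≈ -2.08

Pogson: ΔM = −2.5 log₁₀(ratio) = −2.5 log₁₀(6.77) = −2.5 × 0.8306 = -2.076
Star A is brighter, so it has the smaller magnitude: the difference is negative.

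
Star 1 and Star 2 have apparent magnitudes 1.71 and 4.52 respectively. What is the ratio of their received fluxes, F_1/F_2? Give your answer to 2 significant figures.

Magnitude difference = -2.81
Flux ratio = 10^(−0.4 Δm) = 10^(−0.4 × -2.81) = 10^1.124 = 13.30

F_1/F_2 ≈ 13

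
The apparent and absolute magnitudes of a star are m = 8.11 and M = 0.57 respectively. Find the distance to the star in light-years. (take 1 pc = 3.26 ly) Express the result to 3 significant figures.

Distance modulus: m − M = 8.11 − (0.57) = 7.540
m − M = 5 log₁₀ d − 5
log₁₀ d = (m − M)/5 + 1 = 2.5080
d = 10^2.5080 = 322.1 pc
= 1050 ly

d ≈ 1050 ly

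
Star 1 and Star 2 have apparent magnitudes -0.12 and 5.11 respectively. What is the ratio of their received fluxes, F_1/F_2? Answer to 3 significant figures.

F_1/F_2 ≈ 124

Magnitude difference = -5.23
Flux ratio = 10^(−0.4 Δm) = 10^(−0.4 × -5.23) = 10^2.092 = 123.6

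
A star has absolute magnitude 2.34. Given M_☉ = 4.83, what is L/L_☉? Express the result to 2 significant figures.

L/L_☉ ≈ 9.9

M − M_☉ = 2.34 − 4.83 = -2.490
L/L_☉ = 10^(−0.4 (M − M_☉)) = 10^0.996 = 9.908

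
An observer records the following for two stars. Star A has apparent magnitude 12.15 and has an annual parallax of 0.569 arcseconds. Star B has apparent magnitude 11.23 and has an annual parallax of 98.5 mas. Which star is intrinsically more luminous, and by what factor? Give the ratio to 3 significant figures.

Star A: d = 1/p = 1/0.569″ = 1.757 pc
Star A: M = m − 5 log₁₀ d + 5 = 12.15 − 5·0.2449 + 5 = 15.926
Star B: p = 98.5 mas = 0.0985″ → d = 1/p = 10.15 pc
Star B: M = m − 5 log₁₀ d + 5 = 11.23 − 5·1.0066 + 5 = 11.197
ΔM = M_A − M_B = 15.926 − (11.197) = 4.728; smaller M is more luminous → Star B.
L ratio = 10^(0.4 |ΔM|) = 10^1.891 = 77.87

Star B is more luminous, by a factor of 77.9.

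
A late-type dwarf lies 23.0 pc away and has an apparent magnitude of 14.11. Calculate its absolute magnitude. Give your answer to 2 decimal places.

M ≈ 12.30

5 log₁₀(d/10 pc) = 5 log₁₀(23.00) − 5 = 1.809
M = m − 5 log₁₀(d/10) = 14.11 − 1.809 = 12.301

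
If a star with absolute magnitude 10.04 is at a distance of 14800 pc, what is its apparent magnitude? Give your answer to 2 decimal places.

m = M + 5 log₁₀ d − 5 = 10.04 + 5·4.1703 − 5 = 25.891

m ≈ 25.89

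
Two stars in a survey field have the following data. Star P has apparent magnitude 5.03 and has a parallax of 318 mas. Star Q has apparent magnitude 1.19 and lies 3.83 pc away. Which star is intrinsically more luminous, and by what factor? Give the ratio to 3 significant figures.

Star Q is more luminous, by a factor of 51.0.

Star P: p = 318 mas = 0.318″ → d = 1/p = 3.145 pc
Star P: M = m − 5 log₁₀ d + 5 = 5.03 − 5·0.4976 + 5 = 7.542
Star Q: M = m − 5 log₁₀ d + 5 = 1.19 − 5·0.5832 + 5 = 3.274
ΔM = M_P − M_Q = 7.542 − (3.274) = 4.268; smaller M is more luminous → Star Q.
L ratio = 10^(0.4 |ΔM|) = 10^1.707 = 50.96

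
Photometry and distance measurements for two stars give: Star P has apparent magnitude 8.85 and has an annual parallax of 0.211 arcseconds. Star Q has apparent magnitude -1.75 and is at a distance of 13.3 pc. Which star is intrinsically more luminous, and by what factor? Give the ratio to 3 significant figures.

Star P: d = 1/p = 1/0.211″ = 4.739 pc
Star P: M = m − 5 log₁₀ d + 5 = 8.85 − 5·0.6757 + 5 = 10.471
Star Q: M = m − 5 log₁₀ d + 5 = -1.75 − 5·1.1239 + 5 = -2.369
ΔM = M_P − M_Q = 10.471 − (-2.369) = 12.841; smaller M is more luminous → Star Q.
L ratio = 10^(0.4 |ΔM|) = 10^5.136 = 136900

Star Q is more luminous, by a factor of 137000.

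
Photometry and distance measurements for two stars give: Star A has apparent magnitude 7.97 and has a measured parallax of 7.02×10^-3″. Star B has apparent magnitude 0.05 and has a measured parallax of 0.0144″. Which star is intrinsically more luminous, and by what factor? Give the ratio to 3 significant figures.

Star B is more luminous, by a factor of 350.

Star A: d = 1/p = 1/7.02×10^-3″ = 142.5 pc
Star A: M = m − 5 log₁₀ d + 5 = 7.97 − 5·2.1537 + 5 = 2.202
Star B: d = 1/p = 1/0.0144″ = 69.44 pc
Star B: M = m − 5 log₁₀ d + 5 = 0.05 − 5·1.8416 + 5 = -4.158
ΔM = M_A − M_B = 2.202 − (-4.158) = 6.360; smaller M is more luminous → Star B.
L ratio = 10^(0.4 |ΔM|) = 10^2.544 = 349.9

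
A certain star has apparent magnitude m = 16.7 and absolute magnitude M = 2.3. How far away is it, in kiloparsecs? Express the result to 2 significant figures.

d ≈ 7.6 kpc

μ = m − M = 14.400
m − M = 5 log₁₀ d − 5
log₁₀ d = (m − M)/5 + 1 = 3.8800
d = 10^3.8800 = 7586 pc
= 7.586 kpc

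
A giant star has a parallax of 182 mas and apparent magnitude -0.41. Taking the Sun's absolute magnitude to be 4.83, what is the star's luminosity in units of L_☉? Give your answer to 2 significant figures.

L/L_☉ ≈ 38

d = 1/p = 1000/182 mas = 5.495 pc
M = m − 5 log₁₀ d + 5 = -0.41 − 5·0.7399 + 5 = 0.890
M − M_☉ = 0.890 − 4.83 = -3.940
L/L_☉ = 10^(−0.4 × -3.940) = 37.66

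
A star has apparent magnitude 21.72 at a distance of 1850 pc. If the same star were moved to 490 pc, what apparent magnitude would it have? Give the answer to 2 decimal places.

m ≈ 18.84

Flux ∝ 1/d², so Δm = 5 log₁₀(d₂/d₁) = 5 log₁₀(490/1850) = -2.885
m₂ = m₁ + Δm = 21.72 + (-2.885) = 18.835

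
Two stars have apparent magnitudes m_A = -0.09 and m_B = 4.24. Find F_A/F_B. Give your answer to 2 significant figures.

F_A/F_B ≈ 54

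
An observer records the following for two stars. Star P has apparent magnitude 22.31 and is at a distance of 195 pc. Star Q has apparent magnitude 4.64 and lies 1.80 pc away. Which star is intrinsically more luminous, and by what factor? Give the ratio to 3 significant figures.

Star Q is more luminous, by a factor of 996.

Star P: M = m − 5 log₁₀ d + 5 = 22.31 − 5·2.2900 + 5 = 15.860
Star Q: M = m − 5 log₁₀ d + 5 = 4.64 − 5·0.2553 + 5 = 8.364
ΔM = M_P − M_Q = 15.860 − (8.364) = 7.496; smaller M is more luminous → Star Q.
L ratio = 10^(0.4 |ΔM|) = 10^2.998 = 996.5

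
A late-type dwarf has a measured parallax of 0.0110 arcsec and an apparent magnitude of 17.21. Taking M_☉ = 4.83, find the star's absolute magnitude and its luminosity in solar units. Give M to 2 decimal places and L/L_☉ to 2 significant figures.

M ≈ 12.42; L/L_☉ ≈ 9.2×10^-4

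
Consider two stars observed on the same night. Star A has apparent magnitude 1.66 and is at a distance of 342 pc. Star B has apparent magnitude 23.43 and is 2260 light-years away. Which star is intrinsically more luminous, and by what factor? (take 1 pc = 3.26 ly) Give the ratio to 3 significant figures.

Star A: M = m − 5 log₁₀ d + 5 = 1.66 − 5·2.5340 + 5 = -6.010
Star B: d = 2260 ly / 3.26 = 693.3 pc
Star B: M = m − 5 log₁₀ d + 5 = 23.43 − 5·2.8409 + 5 = 14.226
ΔM = M_A − M_B = -6.010 − (14.226) = -20.236; smaller M is more luminous → Star A.
L ratio = 10^(0.4 |ΔM|) = 10^8.094 = 1.242×10^8

Star A is more luminous, by a factor of 1.24×10^8.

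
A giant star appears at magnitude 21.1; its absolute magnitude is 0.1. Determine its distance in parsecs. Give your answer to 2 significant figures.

Distance modulus: m − M = 21.1 − (0.1) = 21.000
m − M = 5 log₁₀ d − 5
log₁₀ d = (m − M)/5 + 1 = 5.2000
d = 10^5.2000 = 158500 pc

d ≈ 160000 pc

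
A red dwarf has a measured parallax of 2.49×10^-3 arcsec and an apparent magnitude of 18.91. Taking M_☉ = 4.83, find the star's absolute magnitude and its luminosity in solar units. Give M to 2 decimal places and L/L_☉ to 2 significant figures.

M ≈ 10.89; L/L_☉ ≈ 3.8×10^-3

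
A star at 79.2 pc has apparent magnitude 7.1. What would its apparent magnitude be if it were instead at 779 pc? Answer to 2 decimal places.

m ≈ 12.06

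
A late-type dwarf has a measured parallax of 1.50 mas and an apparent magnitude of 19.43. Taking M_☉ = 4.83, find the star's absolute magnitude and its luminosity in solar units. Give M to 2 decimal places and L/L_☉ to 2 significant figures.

d = 1/p = 1000/1.50 mas = 666.7 pc
M = m − 5 log₁₀ d + 5 = 19.43 − 5·2.8239 + 5 = 10.310
M − M_☉ = 10.310 − 4.83 = 5.480
L/L_☉ = 10^(−0.4 × 5.480) = 6.424×10^-3

M ≈ 10.31; L/L_☉ ≈ 6.4×10^-3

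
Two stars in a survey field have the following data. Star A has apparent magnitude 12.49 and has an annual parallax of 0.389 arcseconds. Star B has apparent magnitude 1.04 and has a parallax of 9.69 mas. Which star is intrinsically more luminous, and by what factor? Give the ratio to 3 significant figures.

Star A: d = 1/p = 1/0.389″ = 2.571 pc
Star A: M = m − 5 log₁₀ d + 5 = 12.49 − 5·0.4101 + 5 = 15.440
Star B: p = 9.69 mas = 9.69×10^-3″ → d = 1/p = 103.2 pc
Star B: M = m − 5 log₁₀ d + 5 = 1.04 − 5·2.0137 + 5 = -4.028
ΔM = M_A − M_B = 15.440 − (-4.028) = 19.468; smaller M is more luminous → Star B.
L ratio = 10^(0.4 |ΔM|) = 10^7.787 = 6.127×10^7

Star B is more luminous, by a factor of 6.13×10^7.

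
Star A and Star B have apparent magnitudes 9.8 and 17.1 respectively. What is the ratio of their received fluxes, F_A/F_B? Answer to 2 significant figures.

F_A/F_B ≈ 830

Δm = 9.8 − (17.1) = -7.3
Flux ratio = 10^(−0.4 Δm) = 10^(−0.4 × -7.3) = 10^2.920 = 831.8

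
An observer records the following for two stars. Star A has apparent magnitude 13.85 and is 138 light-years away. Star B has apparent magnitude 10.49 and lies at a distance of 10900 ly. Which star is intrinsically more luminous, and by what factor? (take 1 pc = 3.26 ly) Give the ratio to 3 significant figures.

Star B is more luminous, by a factor of 138000.

Star A: d = 138 ly / 3.26 = 42.33 pc
Star A: M = m − 5 log₁₀ d + 5 = 13.85 − 5·1.6267 + 5 = 10.717
Star B: d = 10900 ly / 3.26 = 3344 pc
Star B: M = m − 5 log₁₀ d + 5 = 10.49 − 5·3.5242 + 5 = -2.131
ΔM = M_A − M_B = 10.717 − (-2.131) = 12.848; smaller M is more luminous → Star B.
L ratio = 10^(0.4 |ΔM|) = 10^5.139 = 137800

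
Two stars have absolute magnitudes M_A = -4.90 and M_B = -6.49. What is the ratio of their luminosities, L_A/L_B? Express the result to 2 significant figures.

L_A/L_B ≈ 0.23

ΔM = M_A − M_B = 1.59
L_A/L_B = 10^(−0.4 ΔM) = 10^-0.636 = 0.2312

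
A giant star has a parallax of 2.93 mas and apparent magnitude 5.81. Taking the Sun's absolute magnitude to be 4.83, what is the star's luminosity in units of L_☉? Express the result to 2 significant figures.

d = 1/p = 1000/2.93 mas = 341.3 pc
M = m − 5 log₁₀ d + 5 = 5.81 − 5·2.5331 + 5 = -1.856
M − M_☉ = -1.856 − 4.83 = -6.686
L/L_☉ = 10^(−0.4 × -6.686) = 472.4

L/L_☉ ≈ 470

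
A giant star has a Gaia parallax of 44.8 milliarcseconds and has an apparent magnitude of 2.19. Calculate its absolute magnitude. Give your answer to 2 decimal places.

M ≈ 0.45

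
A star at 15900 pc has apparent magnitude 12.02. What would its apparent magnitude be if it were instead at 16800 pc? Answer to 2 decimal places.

m ≈ 12.14

Flux ∝ 1/d², so Δm = 5 log₁₀(d₂/d₁) = 5 log₁₀(16800/15900) = 0.120
m₂ = m₁ + Δm = 12.02 + (0.120) = 12.140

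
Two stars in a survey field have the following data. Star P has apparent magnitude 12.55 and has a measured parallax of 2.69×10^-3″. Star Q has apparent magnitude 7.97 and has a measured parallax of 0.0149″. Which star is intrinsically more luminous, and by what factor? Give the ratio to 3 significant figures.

Star Q is more luminous, by a factor of 2.21.

Star P: d = 1/p = 1/2.69×10^-3″ = 371.7 pc
Star P: M = m − 5 log₁₀ d + 5 = 12.55 − 5·2.5702 + 5 = 4.699
Star Q: d = 1/p = 1/0.0149″ = 67.11 pc
Star Q: M = m − 5 log₁₀ d + 5 = 7.97 − 5·1.8268 + 5 = 3.836
ΔM = M_P − M_Q = 4.699 − (3.836) = 0.863; smaller M is more luminous → Star Q.
L ratio = 10^(0.4 |ΔM|) = 10^0.345 = 2.214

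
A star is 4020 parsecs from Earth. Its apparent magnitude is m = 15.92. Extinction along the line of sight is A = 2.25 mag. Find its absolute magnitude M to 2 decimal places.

M ≈ 0.65

5 log₁₀(d/10 pc) = 5 log₁₀(4020) − 5 = 13.021
M = m − 5 log₁₀(d/10) − A = 15.92 − 13.021 − 2.25 = 0.649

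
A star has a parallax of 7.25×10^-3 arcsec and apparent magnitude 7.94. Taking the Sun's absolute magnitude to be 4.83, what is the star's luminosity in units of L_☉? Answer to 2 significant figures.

L/L_☉ ≈ 11

d = 1/p = 1/7.25×10^-3″ = 137.9 pc
M = m − 5 log₁₀ d + 5 = 7.94 − 5·2.1397 + 5 = 2.242
M − M_☉ = 2.242 − 4.83 = -2.588
L/L_☉ = 10^(−0.4 × -2.588) = 10.85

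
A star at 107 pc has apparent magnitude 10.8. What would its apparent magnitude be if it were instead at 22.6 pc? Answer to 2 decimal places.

Flux ∝ 1/d², so Δm = 5 log₁₀(d₂/d₁) = 5 log₁₀(22.6/107) = -3.376
m₂ = m₁ + Δm = 10.8 + (-3.376) = 7.424

m ≈ 7.42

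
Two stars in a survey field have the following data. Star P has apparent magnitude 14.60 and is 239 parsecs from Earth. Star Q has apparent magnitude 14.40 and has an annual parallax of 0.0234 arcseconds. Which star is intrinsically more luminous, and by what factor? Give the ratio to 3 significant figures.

Star P is more luminous, by a factor of 26.0.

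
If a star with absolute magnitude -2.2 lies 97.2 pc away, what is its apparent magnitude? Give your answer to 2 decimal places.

m ≈ 2.74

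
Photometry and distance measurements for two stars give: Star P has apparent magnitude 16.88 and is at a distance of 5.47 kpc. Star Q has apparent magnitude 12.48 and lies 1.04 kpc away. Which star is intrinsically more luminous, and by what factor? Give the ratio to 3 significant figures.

Star Q is more luminous, by a factor of 2.08.

Star P: d = 5.47 kpc = 5470 pc
Star P: M = m − 5 log₁₀ d + 5 = 16.88 − 5·3.7380 + 5 = 3.190
Star Q: d = 1.04 kpc = 1040 pc
Star Q: M = m − 5 log₁₀ d + 5 = 12.48 − 5·3.0170 + 5 = 2.395
ΔM = M_P − M_Q = 3.190 − (2.395) = 0.795; smaller M is more luminous → Star Q.
L ratio = 10^(0.4 |ΔM|) = 10^0.318 = 2.080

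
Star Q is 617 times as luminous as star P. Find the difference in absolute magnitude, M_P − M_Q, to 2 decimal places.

M_P − M_Q ≈ 6.98

Pogson: ΔM = −2.5 log₁₀(ratio) = −2.5 log₁₀(617) = −2.5 × 2.7903 = -6.976
Star Q is brighter so has the smaller magnitude: M_P − M_Q is positive.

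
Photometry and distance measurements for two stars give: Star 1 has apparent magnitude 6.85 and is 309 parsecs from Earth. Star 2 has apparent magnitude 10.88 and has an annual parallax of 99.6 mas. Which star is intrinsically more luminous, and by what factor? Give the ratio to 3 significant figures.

Star 1: M = m − 5 log₁₀ d + 5 = 6.85 − 5·2.4900 + 5 = -0.600
Star 2: p = 99.6 mas = 0.0996″ → d = 1/p = 10.04 pc
Star 2: M = m − 5 log₁₀ d + 5 = 10.88 − 5·1.0017 + 5 = 10.871
ΔM = M_1 − M_2 = -0.600 − (10.871) = -11.471; smaller M is more luminous → Star 1.
L ratio = 10^(0.4 |ΔM|) = 10^4.588 = 38760

Star 1 is more luminous, by a factor of 38800.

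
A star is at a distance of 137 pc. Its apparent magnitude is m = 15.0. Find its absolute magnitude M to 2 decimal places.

M ≈ 9.32

5 log₁₀(d/10 pc) = 5 log₁₀(137.0) − 5 = 5.684
M = m − 5 log₁₀(d/10) = 15.0 − 5.684 = 9.316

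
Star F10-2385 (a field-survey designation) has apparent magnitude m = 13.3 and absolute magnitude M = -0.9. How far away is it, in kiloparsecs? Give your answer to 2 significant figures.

d ≈ 6.9 kpc

μ = m − M = 14.200
m − M = 5 log₁₀ d − 5
log₁₀ d = (m − M)/5 + 1 = 3.8400
d = 10^3.8400 = 6918 pc
= 6.918 kpc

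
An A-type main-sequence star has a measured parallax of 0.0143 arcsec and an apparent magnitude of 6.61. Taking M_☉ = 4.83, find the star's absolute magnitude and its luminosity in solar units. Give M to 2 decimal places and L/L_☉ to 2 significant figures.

d = 1/p = 1/0.0143″ = 69.93 pc
M = m − 5 log₁₀ d + 5 = 6.61 − 5·1.8447 + 5 = 2.387
M − M_☉ = 2.387 − 4.83 = -2.443
L/L_☉ = 10^(−0.4 × -2.443) = 9.491

M ≈ 2.39; L/L_☉ ≈ 9.5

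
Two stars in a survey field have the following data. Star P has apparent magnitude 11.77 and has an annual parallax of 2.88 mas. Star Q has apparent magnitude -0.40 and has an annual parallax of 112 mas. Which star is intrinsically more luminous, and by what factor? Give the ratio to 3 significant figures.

Star Q is more luminous, by a factor of 48.8.

Star P: p = 2.88 mas = 2.88×10^-3″ → d = 1/p = 347.2 pc
Star P: M = m − 5 log₁₀ d + 5 = 11.77 − 5·2.5406 + 5 = 4.067
Star Q: p = 112 mas = 0.112″ → d = 1/p = 8.929 pc
Star Q: M = m − 5 log₁₀ d + 5 = -0.40 − 5·0.9508 + 5 = -0.154
ΔM = M_P − M_Q = 4.067 − (-0.154) = 4.221; smaller M is more luminous → Star Q.
L ratio = 10^(0.4 |ΔM|) = 10^1.688 = 48.79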